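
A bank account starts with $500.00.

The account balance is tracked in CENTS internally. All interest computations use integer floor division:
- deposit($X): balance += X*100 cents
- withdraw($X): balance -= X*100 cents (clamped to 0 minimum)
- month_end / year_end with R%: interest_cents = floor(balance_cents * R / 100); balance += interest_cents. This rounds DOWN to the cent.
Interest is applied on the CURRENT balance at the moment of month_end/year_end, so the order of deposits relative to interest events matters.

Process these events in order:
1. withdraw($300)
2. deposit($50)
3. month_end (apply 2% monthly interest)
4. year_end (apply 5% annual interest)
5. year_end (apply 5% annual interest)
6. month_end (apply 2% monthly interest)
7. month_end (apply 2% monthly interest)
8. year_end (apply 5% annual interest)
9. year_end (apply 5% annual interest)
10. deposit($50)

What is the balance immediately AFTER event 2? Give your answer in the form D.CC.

After 1 (withdraw($300)): balance=$200.00 total_interest=$0.00
After 2 (deposit($50)): balance=$250.00 total_interest=$0.00

Answer: 250.00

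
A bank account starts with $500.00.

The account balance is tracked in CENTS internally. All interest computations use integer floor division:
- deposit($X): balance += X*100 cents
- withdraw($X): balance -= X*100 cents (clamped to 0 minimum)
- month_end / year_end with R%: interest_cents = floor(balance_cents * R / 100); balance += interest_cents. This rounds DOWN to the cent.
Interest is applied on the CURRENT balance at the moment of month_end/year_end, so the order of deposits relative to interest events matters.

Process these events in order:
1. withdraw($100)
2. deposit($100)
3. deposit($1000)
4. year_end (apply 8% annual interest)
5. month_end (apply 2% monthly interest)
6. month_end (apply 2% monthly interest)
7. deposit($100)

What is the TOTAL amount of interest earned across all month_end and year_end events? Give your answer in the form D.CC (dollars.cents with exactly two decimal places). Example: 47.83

Answer: 185.44

Derivation:
After 1 (withdraw($100)): balance=$400.00 total_interest=$0.00
After 2 (deposit($100)): balance=$500.00 total_interest=$0.00
After 3 (deposit($1000)): balance=$1500.00 total_interest=$0.00
After 4 (year_end (apply 8% annual interest)): balance=$1620.00 total_interest=$120.00
After 5 (month_end (apply 2% monthly interest)): balance=$1652.40 total_interest=$152.40
After 6 (month_end (apply 2% monthly interest)): balance=$1685.44 total_interest=$185.44
After 7 (deposit($100)): balance=$1785.44 total_interest=$185.44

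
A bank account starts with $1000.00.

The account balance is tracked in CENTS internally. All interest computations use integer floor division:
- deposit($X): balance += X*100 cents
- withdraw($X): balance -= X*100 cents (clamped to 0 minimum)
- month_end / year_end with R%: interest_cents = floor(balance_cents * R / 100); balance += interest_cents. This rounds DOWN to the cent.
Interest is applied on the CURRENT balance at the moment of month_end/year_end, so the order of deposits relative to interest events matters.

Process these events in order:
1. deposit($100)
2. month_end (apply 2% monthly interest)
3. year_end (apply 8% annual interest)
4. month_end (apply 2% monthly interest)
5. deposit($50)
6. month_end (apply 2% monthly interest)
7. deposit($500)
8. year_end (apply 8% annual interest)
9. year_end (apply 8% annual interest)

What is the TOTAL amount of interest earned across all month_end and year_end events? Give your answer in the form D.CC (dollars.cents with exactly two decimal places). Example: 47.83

After 1 (deposit($100)): balance=$1100.00 total_interest=$0.00
After 2 (month_end (apply 2% monthly interest)): balance=$1122.00 total_interest=$22.00
After 3 (year_end (apply 8% annual interest)): balance=$1211.76 total_interest=$111.76
After 4 (month_end (apply 2% monthly interest)): balance=$1235.99 total_interest=$135.99
After 5 (deposit($50)): balance=$1285.99 total_interest=$135.99
After 6 (month_end (apply 2% monthly interest)): balance=$1311.70 total_interest=$161.70
After 7 (deposit($500)): balance=$1811.70 total_interest=$161.70
After 8 (year_end (apply 8% annual interest)): balance=$1956.63 total_interest=$306.63
After 9 (year_end (apply 8% annual interest)): balance=$2113.16 total_interest=$463.16

Answer: 463.16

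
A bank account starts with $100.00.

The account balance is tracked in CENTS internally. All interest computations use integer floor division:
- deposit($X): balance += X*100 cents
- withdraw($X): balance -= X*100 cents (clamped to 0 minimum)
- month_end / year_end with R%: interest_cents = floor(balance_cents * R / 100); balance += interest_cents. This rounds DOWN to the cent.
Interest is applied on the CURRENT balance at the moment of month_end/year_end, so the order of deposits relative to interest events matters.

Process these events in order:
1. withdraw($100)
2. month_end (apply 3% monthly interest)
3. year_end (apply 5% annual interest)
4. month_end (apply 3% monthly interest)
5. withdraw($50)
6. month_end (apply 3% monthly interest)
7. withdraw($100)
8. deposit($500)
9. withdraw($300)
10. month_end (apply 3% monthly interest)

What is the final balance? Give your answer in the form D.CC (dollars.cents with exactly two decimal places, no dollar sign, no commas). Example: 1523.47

After 1 (withdraw($100)): balance=$0.00 total_interest=$0.00
After 2 (month_end (apply 3% monthly interest)): balance=$0.00 total_interest=$0.00
After 3 (year_end (apply 5% annual interest)): balance=$0.00 total_interest=$0.00
After 4 (month_end (apply 3% monthly interest)): balance=$0.00 total_interest=$0.00
After 5 (withdraw($50)): balance=$0.00 total_interest=$0.00
After 6 (month_end (apply 3% monthly interest)): balance=$0.00 total_interest=$0.00
After 7 (withdraw($100)): balance=$0.00 total_interest=$0.00
After 8 (deposit($500)): balance=$500.00 total_interest=$0.00
After 9 (withdraw($300)): balance=$200.00 total_interest=$0.00
After 10 (month_end (apply 3% monthly interest)): balance=$206.00 total_interest=$6.00

Answer: 206.00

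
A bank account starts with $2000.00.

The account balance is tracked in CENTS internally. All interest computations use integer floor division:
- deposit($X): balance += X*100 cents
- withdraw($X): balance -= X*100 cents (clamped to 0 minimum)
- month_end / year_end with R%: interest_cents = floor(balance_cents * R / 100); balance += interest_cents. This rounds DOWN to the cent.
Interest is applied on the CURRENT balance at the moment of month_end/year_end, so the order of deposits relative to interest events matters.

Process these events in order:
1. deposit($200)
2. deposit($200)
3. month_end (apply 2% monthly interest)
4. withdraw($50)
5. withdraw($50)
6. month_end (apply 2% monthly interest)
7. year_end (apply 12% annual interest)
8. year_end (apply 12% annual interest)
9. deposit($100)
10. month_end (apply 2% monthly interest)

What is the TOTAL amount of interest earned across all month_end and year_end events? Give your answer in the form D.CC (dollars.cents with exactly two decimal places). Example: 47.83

After 1 (deposit($200)): balance=$2200.00 total_interest=$0.00
After 2 (deposit($200)): balance=$2400.00 total_interest=$0.00
After 3 (month_end (apply 2% monthly interest)): balance=$2448.00 total_interest=$48.00
After 4 (withdraw($50)): balance=$2398.00 total_interest=$48.00
After 5 (withdraw($50)): balance=$2348.00 total_interest=$48.00
After 6 (month_end (apply 2% monthly interest)): balance=$2394.96 total_interest=$94.96
After 7 (year_end (apply 12% annual interest)): balance=$2682.35 total_interest=$382.35
After 8 (year_end (apply 12% annual interest)): balance=$3004.23 total_interest=$704.23
After 9 (deposit($100)): balance=$3104.23 total_interest=$704.23
After 10 (month_end (apply 2% monthly interest)): balance=$3166.31 total_interest=$766.31

Answer: 766.31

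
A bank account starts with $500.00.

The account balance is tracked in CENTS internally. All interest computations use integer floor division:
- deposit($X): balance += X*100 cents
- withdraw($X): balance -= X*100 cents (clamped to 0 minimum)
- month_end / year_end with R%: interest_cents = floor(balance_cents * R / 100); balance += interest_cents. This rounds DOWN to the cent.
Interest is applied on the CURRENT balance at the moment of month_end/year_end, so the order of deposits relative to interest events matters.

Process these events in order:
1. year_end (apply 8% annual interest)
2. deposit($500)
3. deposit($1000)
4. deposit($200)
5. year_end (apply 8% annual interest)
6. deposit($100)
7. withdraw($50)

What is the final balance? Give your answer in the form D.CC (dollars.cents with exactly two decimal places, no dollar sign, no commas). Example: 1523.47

After 1 (year_end (apply 8% annual interest)): balance=$540.00 total_interest=$40.00
After 2 (deposit($500)): balance=$1040.00 total_interest=$40.00
After 3 (deposit($1000)): balance=$2040.00 total_interest=$40.00
After 4 (deposit($200)): balance=$2240.00 total_interest=$40.00
After 5 (year_end (apply 8% annual interest)): balance=$2419.20 total_interest=$219.20
After 6 (deposit($100)): balance=$2519.20 total_interest=$219.20
After 7 (withdraw($50)): balance=$2469.20 total_interest=$219.20

Answer: 2469.20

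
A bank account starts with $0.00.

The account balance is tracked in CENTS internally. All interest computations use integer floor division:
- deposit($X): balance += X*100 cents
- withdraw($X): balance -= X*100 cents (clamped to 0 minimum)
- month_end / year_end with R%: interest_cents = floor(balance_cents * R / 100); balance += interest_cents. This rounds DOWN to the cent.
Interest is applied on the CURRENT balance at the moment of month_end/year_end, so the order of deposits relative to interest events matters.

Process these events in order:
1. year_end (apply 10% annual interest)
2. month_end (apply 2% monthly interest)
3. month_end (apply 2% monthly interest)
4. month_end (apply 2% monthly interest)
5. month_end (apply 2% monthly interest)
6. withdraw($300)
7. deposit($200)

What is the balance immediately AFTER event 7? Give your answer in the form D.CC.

Answer: 200.00

Derivation:
After 1 (year_end (apply 10% annual interest)): balance=$0.00 total_interest=$0.00
After 2 (month_end (apply 2% monthly interest)): balance=$0.00 total_interest=$0.00
After 3 (month_end (apply 2% monthly interest)): balance=$0.00 total_interest=$0.00
After 4 (month_end (apply 2% monthly interest)): balance=$0.00 total_interest=$0.00
After 5 (month_end (apply 2% monthly interest)): balance=$0.00 total_interest=$0.00
After 6 (withdraw($300)): balance=$0.00 total_interest=$0.00
After 7 (deposit($200)): balance=$200.00 total_interest=$0.00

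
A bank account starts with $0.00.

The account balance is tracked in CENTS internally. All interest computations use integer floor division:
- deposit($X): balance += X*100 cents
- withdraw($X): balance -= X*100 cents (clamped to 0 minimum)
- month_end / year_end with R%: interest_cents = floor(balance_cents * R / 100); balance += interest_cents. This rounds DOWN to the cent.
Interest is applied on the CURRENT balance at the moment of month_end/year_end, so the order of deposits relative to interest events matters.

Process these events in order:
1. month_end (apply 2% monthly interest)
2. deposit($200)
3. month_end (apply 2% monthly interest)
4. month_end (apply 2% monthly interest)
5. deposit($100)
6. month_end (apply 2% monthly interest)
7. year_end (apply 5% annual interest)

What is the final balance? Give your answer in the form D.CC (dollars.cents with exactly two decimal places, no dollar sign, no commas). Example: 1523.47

Answer: 329.95

Derivation:
After 1 (month_end (apply 2% monthly interest)): balance=$0.00 total_interest=$0.00
After 2 (deposit($200)): balance=$200.00 total_interest=$0.00
After 3 (month_end (apply 2% monthly interest)): balance=$204.00 total_interest=$4.00
After 4 (month_end (apply 2% monthly interest)): balance=$208.08 total_interest=$8.08
After 5 (deposit($100)): balance=$308.08 total_interest=$8.08
After 6 (month_end (apply 2% monthly interest)): balance=$314.24 total_interest=$14.24
After 7 (year_end (apply 5% annual interest)): balance=$329.95 total_interest=$29.95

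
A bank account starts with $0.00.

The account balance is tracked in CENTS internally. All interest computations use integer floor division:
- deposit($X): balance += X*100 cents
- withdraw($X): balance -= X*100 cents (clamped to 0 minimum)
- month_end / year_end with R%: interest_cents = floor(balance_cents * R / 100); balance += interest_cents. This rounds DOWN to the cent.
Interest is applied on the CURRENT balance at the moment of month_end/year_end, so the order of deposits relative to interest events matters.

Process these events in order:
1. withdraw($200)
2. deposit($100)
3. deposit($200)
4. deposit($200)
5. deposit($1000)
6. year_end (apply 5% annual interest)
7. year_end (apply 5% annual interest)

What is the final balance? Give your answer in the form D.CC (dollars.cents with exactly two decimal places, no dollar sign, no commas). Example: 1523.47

Answer: 1653.75

Derivation:
After 1 (withdraw($200)): balance=$0.00 total_interest=$0.00
After 2 (deposit($100)): balance=$100.00 total_interest=$0.00
After 3 (deposit($200)): balance=$300.00 total_interest=$0.00
After 4 (deposit($200)): balance=$500.00 total_interest=$0.00
After 5 (deposit($1000)): balance=$1500.00 total_interest=$0.00
After 6 (year_end (apply 5% annual interest)): balance=$1575.00 total_interest=$75.00
After 7 (year_end (apply 5% annual interest)): balance=$1653.75 total_interest=$153.75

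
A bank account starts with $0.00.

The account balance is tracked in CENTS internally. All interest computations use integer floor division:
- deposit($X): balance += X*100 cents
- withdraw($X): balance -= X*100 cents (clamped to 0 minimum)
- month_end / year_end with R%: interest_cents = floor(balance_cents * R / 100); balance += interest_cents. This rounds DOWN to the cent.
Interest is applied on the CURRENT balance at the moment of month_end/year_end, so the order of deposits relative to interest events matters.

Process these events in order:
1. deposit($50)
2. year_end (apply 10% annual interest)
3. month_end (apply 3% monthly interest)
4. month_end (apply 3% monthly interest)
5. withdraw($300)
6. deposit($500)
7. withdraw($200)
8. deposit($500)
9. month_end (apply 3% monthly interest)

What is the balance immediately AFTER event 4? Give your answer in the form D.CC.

Answer: 58.34

Derivation:
After 1 (deposit($50)): balance=$50.00 total_interest=$0.00
After 2 (year_end (apply 10% annual interest)): balance=$55.00 total_interest=$5.00
After 3 (month_end (apply 3% monthly interest)): balance=$56.65 total_interest=$6.65
After 4 (month_end (apply 3% monthly interest)): balance=$58.34 total_interest=$8.34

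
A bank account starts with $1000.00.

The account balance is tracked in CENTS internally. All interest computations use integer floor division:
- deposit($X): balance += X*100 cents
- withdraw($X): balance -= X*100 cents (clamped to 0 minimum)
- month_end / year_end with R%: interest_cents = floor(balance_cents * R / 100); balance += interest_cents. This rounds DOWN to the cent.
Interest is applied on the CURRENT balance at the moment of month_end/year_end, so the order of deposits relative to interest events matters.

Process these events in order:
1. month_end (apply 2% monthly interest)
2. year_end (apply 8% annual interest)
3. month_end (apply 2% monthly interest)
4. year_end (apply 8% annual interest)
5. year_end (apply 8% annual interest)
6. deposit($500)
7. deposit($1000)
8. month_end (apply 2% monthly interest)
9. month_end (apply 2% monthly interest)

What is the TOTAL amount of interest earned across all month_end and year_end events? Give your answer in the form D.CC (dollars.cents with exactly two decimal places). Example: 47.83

Answer: 424.14

Derivation:
After 1 (month_end (apply 2% monthly interest)): balance=$1020.00 total_interest=$20.00
After 2 (year_end (apply 8% annual interest)): balance=$1101.60 total_interest=$101.60
After 3 (month_end (apply 2% monthly interest)): balance=$1123.63 total_interest=$123.63
After 4 (year_end (apply 8% annual interest)): balance=$1213.52 total_interest=$213.52
After 5 (year_end (apply 8% annual interest)): balance=$1310.60 total_interest=$310.60
After 6 (deposit($500)): balance=$1810.60 total_interest=$310.60
After 7 (deposit($1000)): balance=$2810.60 total_interest=$310.60
After 8 (month_end (apply 2% monthly interest)): balance=$2866.81 total_interest=$366.81
After 9 (month_end (apply 2% monthly interest)): balance=$2924.14 total_interest=$424.14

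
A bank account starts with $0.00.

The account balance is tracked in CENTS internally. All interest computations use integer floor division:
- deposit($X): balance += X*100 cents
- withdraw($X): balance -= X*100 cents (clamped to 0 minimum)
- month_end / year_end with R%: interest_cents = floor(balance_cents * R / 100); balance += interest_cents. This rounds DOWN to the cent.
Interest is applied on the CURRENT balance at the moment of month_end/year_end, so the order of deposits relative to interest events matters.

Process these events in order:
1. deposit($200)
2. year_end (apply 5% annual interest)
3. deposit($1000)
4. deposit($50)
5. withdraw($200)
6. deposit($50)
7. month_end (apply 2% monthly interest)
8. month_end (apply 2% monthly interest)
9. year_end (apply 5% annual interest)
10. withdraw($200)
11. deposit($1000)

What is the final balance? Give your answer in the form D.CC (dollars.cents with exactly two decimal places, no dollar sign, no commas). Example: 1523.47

After 1 (deposit($200)): balance=$200.00 total_interest=$0.00
After 2 (year_end (apply 5% annual interest)): balance=$210.00 total_interest=$10.00
After 3 (deposit($1000)): balance=$1210.00 total_interest=$10.00
After 4 (deposit($50)): balance=$1260.00 total_interest=$10.00
After 5 (withdraw($200)): balance=$1060.00 total_interest=$10.00
After 6 (deposit($50)): balance=$1110.00 total_interest=$10.00
After 7 (month_end (apply 2% monthly interest)): balance=$1132.20 total_interest=$32.20
After 8 (month_end (apply 2% monthly interest)): balance=$1154.84 total_interest=$54.84
After 9 (year_end (apply 5% annual interest)): balance=$1212.58 total_interest=$112.58
After 10 (withdraw($200)): balance=$1012.58 total_interest=$112.58
After 11 (deposit($1000)): balance=$2012.58 total_interest=$112.58

Answer: 2012.58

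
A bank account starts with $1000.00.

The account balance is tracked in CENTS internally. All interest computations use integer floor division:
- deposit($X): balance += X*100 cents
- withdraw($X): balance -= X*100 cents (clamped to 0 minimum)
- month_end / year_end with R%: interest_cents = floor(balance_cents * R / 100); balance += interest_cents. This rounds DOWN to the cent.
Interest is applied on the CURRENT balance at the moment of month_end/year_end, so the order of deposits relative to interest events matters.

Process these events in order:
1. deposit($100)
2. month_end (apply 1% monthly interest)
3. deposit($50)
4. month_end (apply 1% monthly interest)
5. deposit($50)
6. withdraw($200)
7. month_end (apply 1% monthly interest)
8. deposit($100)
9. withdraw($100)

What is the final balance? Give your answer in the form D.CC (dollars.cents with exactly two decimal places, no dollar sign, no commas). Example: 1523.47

After 1 (deposit($100)): balance=$1100.00 total_interest=$0.00
After 2 (month_end (apply 1% monthly interest)): balance=$1111.00 total_interest=$11.00
After 3 (deposit($50)): balance=$1161.00 total_interest=$11.00
After 4 (month_end (apply 1% monthly interest)): balance=$1172.61 total_interest=$22.61
After 5 (deposit($50)): balance=$1222.61 total_interest=$22.61
After 6 (withdraw($200)): balance=$1022.61 total_interest=$22.61
After 7 (month_end (apply 1% monthly interest)): balance=$1032.83 total_interest=$32.83
After 8 (deposit($100)): balance=$1132.83 total_interest=$32.83
After 9 (withdraw($100)): balance=$1032.83 total_interest=$32.83

Answer: 1032.83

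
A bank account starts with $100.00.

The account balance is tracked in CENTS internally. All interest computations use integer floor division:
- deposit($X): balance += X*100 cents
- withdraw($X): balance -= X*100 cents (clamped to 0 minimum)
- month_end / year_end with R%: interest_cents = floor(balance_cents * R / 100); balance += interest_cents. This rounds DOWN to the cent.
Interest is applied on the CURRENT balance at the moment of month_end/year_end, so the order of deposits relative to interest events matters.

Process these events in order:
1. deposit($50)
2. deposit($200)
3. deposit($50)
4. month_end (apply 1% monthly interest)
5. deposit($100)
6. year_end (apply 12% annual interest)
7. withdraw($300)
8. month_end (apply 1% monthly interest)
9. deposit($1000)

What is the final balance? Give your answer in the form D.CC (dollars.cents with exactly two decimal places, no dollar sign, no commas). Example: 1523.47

After 1 (deposit($50)): balance=$150.00 total_interest=$0.00
After 2 (deposit($200)): balance=$350.00 total_interest=$0.00
After 3 (deposit($50)): balance=$400.00 total_interest=$0.00
After 4 (month_end (apply 1% monthly interest)): balance=$404.00 total_interest=$4.00
After 5 (deposit($100)): balance=$504.00 total_interest=$4.00
After 6 (year_end (apply 12% annual interest)): balance=$564.48 total_interest=$64.48
After 7 (withdraw($300)): balance=$264.48 total_interest=$64.48
After 8 (month_end (apply 1% monthly interest)): balance=$267.12 total_interest=$67.12
After 9 (deposit($1000)): balance=$1267.12 total_interest=$67.12

Answer: 1267.12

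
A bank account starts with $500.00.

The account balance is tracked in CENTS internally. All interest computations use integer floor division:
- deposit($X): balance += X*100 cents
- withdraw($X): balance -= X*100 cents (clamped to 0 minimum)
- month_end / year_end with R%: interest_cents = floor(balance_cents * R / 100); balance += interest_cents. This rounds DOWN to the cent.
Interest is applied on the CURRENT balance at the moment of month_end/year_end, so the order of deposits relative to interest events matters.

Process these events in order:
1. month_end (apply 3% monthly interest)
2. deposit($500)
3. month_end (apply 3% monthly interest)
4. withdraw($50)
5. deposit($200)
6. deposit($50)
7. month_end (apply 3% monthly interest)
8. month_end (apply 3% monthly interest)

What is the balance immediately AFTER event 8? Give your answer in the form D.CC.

Answer: 1321.29

Derivation:
After 1 (month_end (apply 3% monthly interest)): balance=$515.00 total_interest=$15.00
After 2 (deposit($500)): balance=$1015.00 total_interest=$15.00
After 3 (month_end (apply 3% monthly interest)): balance=$1045.45 total_interest=$45.45
After 4 (withdraw($50)): balance=$995.45 total_interest=$45.45
After 5 (deposit($200)): balance=$1195.45 total_interest=$45.45
After 6 (deposit($50)): balance=$1245.45 total_interest=$45.45
After 7 (month_end (apply 3% monthly interest)): balance=$1282.81 total_interest=$82.81
After 8 (month_end (apply 3% monthly interest)): balance=$1321.29 total_interest=$121.29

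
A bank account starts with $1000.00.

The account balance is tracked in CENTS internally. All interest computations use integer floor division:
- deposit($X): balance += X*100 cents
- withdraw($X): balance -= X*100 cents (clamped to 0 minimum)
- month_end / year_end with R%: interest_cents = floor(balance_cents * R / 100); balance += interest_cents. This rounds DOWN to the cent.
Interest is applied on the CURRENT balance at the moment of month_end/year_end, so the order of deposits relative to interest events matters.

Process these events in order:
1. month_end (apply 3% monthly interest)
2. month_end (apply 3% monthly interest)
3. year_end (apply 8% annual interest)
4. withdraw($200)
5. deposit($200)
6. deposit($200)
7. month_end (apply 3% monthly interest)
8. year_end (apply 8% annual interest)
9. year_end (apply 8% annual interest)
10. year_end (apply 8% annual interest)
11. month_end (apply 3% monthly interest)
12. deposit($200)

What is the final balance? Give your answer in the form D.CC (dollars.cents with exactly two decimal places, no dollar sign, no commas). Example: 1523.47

After 1 (month_end (apply 3% monthly interest)): balance=$1030.00 total_interest=$30.00
After 2 (month_end (apply 3% monthly interest)): balance=$1060.90 total_interest=$60.90
After 3 (year_end (apply 8% annual interest)): balance=$1145.77 total_interest=$145.77
After 4 (withdraw($200)): balance=$945.77 total_interest=$145.77
After 5 (deposit($200)): balance=$1145.77 total_interest=$145.77
After 6 (deposit($200)): balance=$1345.77 total_interest=$145.77
After 7 (month_end (apply 3% monthly interest)): balance=$1386.14 total_interest=$186.14
After 8 (year_end (apply 8% annual interest)): balance=$1497.03 total_interest=$297.03
After 9 (year_end (apply 8% annual interest)): balance=$1616.79 total_interest=$416.79
After 10 (year_end (apply 8% annual interest)): balance=$1746.13 total_interest=$546.13
After 11 (month_end (apply 3% monthly interest)): balance=$1798.51 total_interest=$598.51
After 12 (deposit($200)): balance=$1998.51 total_interest=$598.51

Answer: 1998.51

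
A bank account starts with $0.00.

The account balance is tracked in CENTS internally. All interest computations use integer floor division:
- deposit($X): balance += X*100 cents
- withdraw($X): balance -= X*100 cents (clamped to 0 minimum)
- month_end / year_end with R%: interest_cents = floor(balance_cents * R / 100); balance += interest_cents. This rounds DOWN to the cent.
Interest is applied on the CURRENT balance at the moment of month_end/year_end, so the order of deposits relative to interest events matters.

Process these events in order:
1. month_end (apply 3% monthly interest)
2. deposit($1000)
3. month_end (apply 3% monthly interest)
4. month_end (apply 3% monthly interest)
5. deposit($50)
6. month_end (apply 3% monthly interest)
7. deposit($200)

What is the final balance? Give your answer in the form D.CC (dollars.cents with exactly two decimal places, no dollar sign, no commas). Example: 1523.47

After 1 (month_end (apply 3% monthly interest)): balance=$0.00 total_interest=$0.00
After 2 (deposit($1000)): balance=$1000.00 total_interest=$0.00
After 3 (month_end (apply 3% monthly interest)): balance=$1030.00 total_interest=$30.00
After 4 (month_end (apply 3% monthly interest)): balance=$1060.90 total_interest=$60.90
After 5 (deposit($50)): balance=$1110.90 total_interest=$60.90
After 6 (month_end (apply 3% monthly interest)): balance=$1144.22 total_interest=$94.22
After 7 (deposit($200)): balance=$1344.22 total_interest=$94.22

Answer: 1344.22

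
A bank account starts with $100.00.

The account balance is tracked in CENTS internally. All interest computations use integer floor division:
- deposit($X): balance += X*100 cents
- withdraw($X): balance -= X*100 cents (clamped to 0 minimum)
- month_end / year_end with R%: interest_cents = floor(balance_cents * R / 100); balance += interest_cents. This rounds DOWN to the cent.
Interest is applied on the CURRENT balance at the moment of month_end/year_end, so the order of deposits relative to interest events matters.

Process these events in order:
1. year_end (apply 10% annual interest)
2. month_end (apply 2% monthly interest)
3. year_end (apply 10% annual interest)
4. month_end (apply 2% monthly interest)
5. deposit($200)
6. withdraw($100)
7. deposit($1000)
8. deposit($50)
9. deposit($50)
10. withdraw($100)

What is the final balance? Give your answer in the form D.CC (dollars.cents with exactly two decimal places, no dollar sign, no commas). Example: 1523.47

After 1 (year_end (apply 10% annual interest)): balance=$110.00 total_interest=$10.00
After 2 (month_end (apply 2% monthly interest)): balance=$112.20 total_interest=$12.20
After 3 (year_end (apply 10% annual interest)): balance=$123.42 total_interest=$23.42
After 4 (month_end (apply 2% monthly interest)): balance=$125.88 total_interest=$25.88
After 5 (deposit($200)): balance=$325.88 total_interest=$25.88
After 6 (withdraw($100)): balance=$225.88 total_interest=$25.88
After 7 (deposit($1000)): balance=$1225.88 total_interest=$25.88
After 8 (deposit($50)): balance=$1275.88 total_interest=$25.88
After 9 (deposit($50)): balance=$1325.88 total_interest=$25.88
After 10 (withdraw($100)): balance=$1225.88 total_interest=$25.88

Answer: 1225.88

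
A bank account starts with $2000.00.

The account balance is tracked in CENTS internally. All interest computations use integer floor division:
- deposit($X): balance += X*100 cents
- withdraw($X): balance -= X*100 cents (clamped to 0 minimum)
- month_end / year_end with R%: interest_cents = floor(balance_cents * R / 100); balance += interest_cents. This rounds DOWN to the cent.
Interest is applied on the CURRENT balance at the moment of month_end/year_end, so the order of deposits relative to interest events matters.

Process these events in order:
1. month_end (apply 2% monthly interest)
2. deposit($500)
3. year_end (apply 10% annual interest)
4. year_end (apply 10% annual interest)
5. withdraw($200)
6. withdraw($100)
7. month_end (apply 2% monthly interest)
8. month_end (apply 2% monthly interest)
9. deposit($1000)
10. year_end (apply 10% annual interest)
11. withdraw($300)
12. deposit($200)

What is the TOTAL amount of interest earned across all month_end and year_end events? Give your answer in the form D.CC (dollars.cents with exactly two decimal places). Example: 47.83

After 1 (month_end (apply 2% monthly interest)): balance=$2040.00 total_interest=$40.00
After 2 (deposit($500)): balance=$2540.00 total_interest=$40.00
After 3 (year_end (apply 10% annual interest)): balance=$2794.00 total_interest=$294.00
After 4 (year_end (apply 10% annual interest)): balance=$3073.40 total_interest=$573.40
After 5 (withdraw($200)): balance=$2873.40 total_interest=$573.40
After 6 (withdraw($100)): balance=$2773.40 total_interest=$573.40
After 7 (month_end (apply 2% monthly interest)): balance=$2828.86 total_interest=$628.86
After 8 (month_end (apply 2% monthly interest)): balance=$2885.43 total_interest=$685.43
After 9 (deposit($1000)): balance=$3885.43 total_interest=$685.43
After 10 (year_end (apply 10% annual interest)): balance=$4273.97 total_interest=$1073.97
After 11 (withdraw($300)): balance=$3973.97 total_interest=$1073.97
After 12 (deposit($200)): balance=$4173.97 total_interest=$1073.97

Answer: 1073.97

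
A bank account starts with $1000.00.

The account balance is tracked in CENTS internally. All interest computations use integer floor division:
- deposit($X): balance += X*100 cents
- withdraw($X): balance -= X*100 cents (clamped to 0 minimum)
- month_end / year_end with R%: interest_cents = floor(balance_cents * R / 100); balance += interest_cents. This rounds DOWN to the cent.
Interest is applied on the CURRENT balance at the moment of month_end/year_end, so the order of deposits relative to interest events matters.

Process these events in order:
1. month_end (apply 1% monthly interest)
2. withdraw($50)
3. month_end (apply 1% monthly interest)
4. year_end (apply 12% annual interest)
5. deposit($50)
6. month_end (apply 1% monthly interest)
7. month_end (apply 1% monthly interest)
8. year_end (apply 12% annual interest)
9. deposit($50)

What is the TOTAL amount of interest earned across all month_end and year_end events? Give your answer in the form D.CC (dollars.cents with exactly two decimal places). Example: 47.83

After 1 (month_end (apply 1% monthly interest)): balance=$1010.00 total_interest=$10.00
After 2 (withdraw($50)): balance=$960.00 total_interest=$10.00
After 3 (month_end (apply 1% monthly interest)): balance=$969.60 total_interest=$19.60
After 4 (year_end (apply 12% annual interest)): balance=$1085.95 total_interest=$135.95
After 5 (deposit($50)): balance=$1135.95 total_interest=$135.95
After 6 (month_end (apply 1% monthly interest)): balance=$1147.30 total_interest=$147.30
After 7 (month_end (apply 1% monthly interest)): balance=$1158.77 total_interest=$158.77
After 8 (year_end (apply 12% annual interest)): balance=$1297.82 total_interest=$297.82
After 9 (deposit($50)): balance=$1347.82 total_interest=$297.82

Answer: 297.82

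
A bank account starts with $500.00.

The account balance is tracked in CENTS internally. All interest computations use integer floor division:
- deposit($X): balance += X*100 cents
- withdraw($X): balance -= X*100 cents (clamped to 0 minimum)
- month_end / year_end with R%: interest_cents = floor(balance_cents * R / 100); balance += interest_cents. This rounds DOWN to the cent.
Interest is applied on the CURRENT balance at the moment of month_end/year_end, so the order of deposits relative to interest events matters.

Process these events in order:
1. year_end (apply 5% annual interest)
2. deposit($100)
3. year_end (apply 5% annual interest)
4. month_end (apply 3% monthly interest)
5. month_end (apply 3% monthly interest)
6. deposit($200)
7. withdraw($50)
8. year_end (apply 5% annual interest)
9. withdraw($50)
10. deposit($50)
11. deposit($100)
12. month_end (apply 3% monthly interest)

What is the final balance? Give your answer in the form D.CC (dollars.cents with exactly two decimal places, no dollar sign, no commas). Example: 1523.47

Answer: 1018.16

Derivation:
After 1 (year_end (apply 5% annual interest)): balance=$525.00 total_interest=$25.00
After 2 (deposit($100)): balance=$625.00 total_interest=$25.00
After 3 (year_end (apply 5% annual interest)): balance=$656.25 total_interest=$56.25
After 4 (month_end (apply 3% monthly interest)): balance=$675.93 total_interest=$75.93
After 5 (month_end (apply 3% monthly interest)): balance=$696.20 total_interest=$96.20
After 6 (deposit($200)): balance=$896.20 total_interest=$96.20
After 7 (withdraw($50)): balance=$846.20 total_interest=$96.20
After 8 (year_end (apply 5% annual interest)): balance=$888.51 total_interest=$138.51
After 9 (withdraw($50)): balance=$838.51 total_interest=$138.51
After 10 (deposit($50)): balance=$888.51 total_interest=$138.51
After 11 (deposit($100)): balance=$988.51 total_interest=$138.51
After 12 (month_end (apply 3% monthly interest)): balance=$1018.16 total_interest=$168.16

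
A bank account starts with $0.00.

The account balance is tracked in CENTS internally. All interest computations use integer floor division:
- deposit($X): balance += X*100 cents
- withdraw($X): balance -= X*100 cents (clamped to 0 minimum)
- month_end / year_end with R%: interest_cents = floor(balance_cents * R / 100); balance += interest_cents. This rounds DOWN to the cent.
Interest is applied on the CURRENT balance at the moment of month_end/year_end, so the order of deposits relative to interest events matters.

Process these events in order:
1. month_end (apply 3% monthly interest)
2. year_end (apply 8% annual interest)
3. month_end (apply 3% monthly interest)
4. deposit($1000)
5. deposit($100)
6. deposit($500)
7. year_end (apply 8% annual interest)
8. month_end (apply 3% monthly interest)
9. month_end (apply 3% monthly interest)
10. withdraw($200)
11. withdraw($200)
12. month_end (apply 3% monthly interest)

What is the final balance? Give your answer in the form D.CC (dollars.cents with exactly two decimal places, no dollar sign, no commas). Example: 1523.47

After 1 (month_end (apply 3% monthly interest)): balance=$0.00 total_interest=$0.00
After 2 (year_end (apply 8% annual interest)): balance=$0.00 total_interest=$0.00
After 3 (month_end (apply 3% monthly interest)): balance=$0.00 total_interest=$0.00
After 4 (deposit($1000)): balance=$1000.00 total_interest=$0.00
After 5 (deposit($100)): balance=$1100.00 total_interest=$0.00
After 6 (deposit($500)): balance=$1600.00 total_interest=$0.00
After 7 (year_end (apply 8% annual interest)): balance=$1728.00 total_interest=$128.00
After 8 (month_end (apply 3% monthly interest)): balance=$1779.84 total_interest=$179.84
After 9 (month_end (apply 3% monthly interest)): balance=$1833.23 total_interest=$233.23
After 10 (withdraw($200)): balance=$1633.23 total_interest=$233.23
After 11 (withdraw($200)): balance=$1433.23 total_interest=$233.23
After 12 (month_end (apply 3% monthly interest)): balance=$1476.22 total_interest=$276.22

Answer: 1476.22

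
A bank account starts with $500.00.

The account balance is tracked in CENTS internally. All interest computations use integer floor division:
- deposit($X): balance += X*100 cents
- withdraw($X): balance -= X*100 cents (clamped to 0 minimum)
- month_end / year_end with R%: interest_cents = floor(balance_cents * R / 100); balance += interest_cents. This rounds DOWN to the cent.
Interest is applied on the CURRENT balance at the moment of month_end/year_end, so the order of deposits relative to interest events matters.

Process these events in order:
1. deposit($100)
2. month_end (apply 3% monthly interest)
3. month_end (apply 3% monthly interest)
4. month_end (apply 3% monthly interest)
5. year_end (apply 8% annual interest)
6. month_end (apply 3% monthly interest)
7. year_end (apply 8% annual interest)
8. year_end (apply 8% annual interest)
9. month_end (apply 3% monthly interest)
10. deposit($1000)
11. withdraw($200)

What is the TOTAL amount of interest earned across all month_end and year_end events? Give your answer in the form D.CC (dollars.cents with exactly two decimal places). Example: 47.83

After 1 (deposit($100)): balance=$600.00 total_interest=$0.00
After 2 (month_end (apply 3% monthly interest)): balance=$618.00 total_interest=$18.00
After 3 (month_end (apply 3% monthly interest)): balance=$636.54 total_interest=$36.54
After 4 (month_end (apply 3% monthly interest)): balance=$655.63 total_interest=$55.63
After 5 (year_end (apply 8% annual interest)): balance=$708.08 total_interest=$108.08
After 6 (month_end (apply 3% monthly interest)): balance=$729.32 total_interest=$129.32
After 7 (year_end (apply 8% annual interest)): balance=$787.66 total_interest=$187.66
After 8 (year_end (apply 8% annual interest)): balance=$850.67 total_interest=$250.67
After 9 (month_end (apply 3% monthly interest)): balance=$876.19 total_interest=$276.19
After 10 (deposit($1000)): balance=$1876.19 total_interest=$276.19
After 11 (withdraw($200)): balance=$1676.19 total_interest=$276.19

Answer: 276.19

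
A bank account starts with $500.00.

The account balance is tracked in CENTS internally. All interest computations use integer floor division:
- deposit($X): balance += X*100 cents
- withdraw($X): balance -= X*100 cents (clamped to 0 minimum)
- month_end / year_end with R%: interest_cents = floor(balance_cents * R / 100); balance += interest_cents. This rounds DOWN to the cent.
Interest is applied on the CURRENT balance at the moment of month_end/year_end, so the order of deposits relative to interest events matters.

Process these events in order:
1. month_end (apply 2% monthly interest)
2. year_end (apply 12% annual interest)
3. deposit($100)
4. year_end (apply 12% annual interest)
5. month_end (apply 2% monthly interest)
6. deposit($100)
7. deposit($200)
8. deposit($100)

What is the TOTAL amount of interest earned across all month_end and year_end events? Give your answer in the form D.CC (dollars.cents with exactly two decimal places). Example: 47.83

After 1 (month_end (apply 2% monthly interest)): balance=$510.00 total_interest=$10.00
After 2 (year_end (apply 12% annual interest)): balance=$571.20 total_interest=$71.20
After 3 (deposit($100)): balance=$671.20 total_interest=$71.20
After 4 (year_end (apply 12% annual interest)): balance=$751.74 total_interest=$151.74
After 5 (month_end (apply 2% monthly interest)): balance=$766.77 total_interest=$166.77
After 6 (deposit($100)): balance=$866.77 total_interest=$166.77
After 7 (deposit($200)): balance=$1066.77 total_interest=$166.77
After 8 (deposit($100)): balance=$1166.77 total_interest=$166.77

Answer: 166.77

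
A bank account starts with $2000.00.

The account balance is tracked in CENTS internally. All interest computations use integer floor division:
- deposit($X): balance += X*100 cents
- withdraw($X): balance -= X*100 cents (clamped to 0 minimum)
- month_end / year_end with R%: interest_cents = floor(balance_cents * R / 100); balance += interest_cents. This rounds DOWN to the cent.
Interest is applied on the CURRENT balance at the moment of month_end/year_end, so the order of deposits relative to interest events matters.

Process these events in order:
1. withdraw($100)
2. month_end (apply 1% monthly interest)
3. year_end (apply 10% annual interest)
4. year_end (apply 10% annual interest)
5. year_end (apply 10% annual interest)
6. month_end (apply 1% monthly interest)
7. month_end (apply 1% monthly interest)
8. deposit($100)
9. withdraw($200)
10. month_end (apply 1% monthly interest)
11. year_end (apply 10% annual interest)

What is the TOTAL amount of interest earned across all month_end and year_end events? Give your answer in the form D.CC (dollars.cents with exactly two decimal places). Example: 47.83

After 1 (withdraw($100)): balance=$1900.00 total_interest=$0.00
After 2 (month_end (apply 1% monthly interest)): balance=$1919.00 total_interest=$19.00
After 3 (year_end (apply 10% annual interest)): balance=$2110.90 total_interest=$210.90
After 4 (year_end (apply 10% annual interest)): balance=$2321.99 total_interest=$421.99
After 5 (year_end (apply 10% annual interest)): balance=$2554.18 total_interest=$654.18
After 6 (month_end (apply 1% monthly interest)): balance=$2579.72 total_interest=$679.72
After 7 (month_end (apply 1% monthly interest)): balance=$2605.51 total_interest=$705.51
After 8 (deposit($100)): balance=$2705.51 total_interest=$705.51
After 9 (withdraw($200)): balance=$2505.51 total_interest=$705.51
After 10 (month_end (apply 1% monthly interest)): balance=$2530.56 total_interest=$730.56
After 11 (year_end (apply 10% annual interest)): balance=$2783.61 total_interest=$983.61

Answer: 983.61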